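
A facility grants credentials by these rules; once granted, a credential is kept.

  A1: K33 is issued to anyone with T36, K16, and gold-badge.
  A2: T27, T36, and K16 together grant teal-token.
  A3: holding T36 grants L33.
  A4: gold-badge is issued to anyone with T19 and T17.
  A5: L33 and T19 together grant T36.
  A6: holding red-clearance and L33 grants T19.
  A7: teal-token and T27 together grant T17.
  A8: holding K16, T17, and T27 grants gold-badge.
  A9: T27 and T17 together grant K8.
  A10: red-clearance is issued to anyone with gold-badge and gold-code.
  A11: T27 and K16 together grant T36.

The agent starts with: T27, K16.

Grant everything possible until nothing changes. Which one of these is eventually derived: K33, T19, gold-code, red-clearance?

Holding T27 and K16 grants T36 (A11).
Holding T27, T36, and K16 grants teal-token (A2).
Holding teal-token and T27 grants T17 (A7).
Holding K16, T17, and T27 grants gold-badge (A8).
Holding T36, K16, and gold-badge grants K33 (A1).
No rule produces gold-code, and it is not given. T19 would need red-clearance and L33 (A6), but red-clearance is never granted. red-clearance would need gold-badge and gold-code (A10), but gold-code is never granted.

K33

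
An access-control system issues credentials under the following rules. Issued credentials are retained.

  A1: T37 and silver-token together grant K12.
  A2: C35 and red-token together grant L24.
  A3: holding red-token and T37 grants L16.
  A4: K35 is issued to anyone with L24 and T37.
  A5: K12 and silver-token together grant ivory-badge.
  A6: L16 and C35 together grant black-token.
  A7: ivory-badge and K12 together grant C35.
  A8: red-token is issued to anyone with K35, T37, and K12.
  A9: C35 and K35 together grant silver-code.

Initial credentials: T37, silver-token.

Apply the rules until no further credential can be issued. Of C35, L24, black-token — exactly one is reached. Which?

C35

Holding T37 and silver-token grants K12 (A1).
Holding K12 and silver-token grants ivory-badge (A5).
Holding ivory-badge and K12 grants C35 (A7).
black-token would need L16 and C35 (A6), but L16 is never granted. L24 would need C35 and red-token (A2), but red-token is never granted.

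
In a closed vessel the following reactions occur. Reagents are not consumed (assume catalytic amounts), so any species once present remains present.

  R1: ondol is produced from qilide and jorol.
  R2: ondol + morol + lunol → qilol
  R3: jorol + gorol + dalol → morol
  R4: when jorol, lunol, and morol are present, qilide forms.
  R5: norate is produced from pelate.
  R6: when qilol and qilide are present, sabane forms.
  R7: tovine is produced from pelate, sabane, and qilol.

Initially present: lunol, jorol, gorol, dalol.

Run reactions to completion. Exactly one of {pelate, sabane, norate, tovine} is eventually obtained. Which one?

jorol, gorol, and dalol present → morol forms (R3).
jorol, lunol, and morol present → qilide forms (R4).
qilide and jorol present → ondol forms (R1).
ondol, morol, and lunol present → qilol forms (R2).
qilol and qilide present → sabane forms (R6).
norate would need pelate (R5), but pelate never forms. No rule produces pelate, and it is not given. tovine would need pelate, sabane, and qilol (R7), but pelate never forms.

sabane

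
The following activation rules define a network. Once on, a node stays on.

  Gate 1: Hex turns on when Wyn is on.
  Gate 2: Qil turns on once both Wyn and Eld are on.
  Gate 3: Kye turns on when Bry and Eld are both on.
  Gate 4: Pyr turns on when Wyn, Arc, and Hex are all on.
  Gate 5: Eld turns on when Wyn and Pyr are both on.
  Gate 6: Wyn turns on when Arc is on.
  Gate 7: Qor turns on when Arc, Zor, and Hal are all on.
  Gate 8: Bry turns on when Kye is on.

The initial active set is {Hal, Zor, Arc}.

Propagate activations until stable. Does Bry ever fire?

No

Bry would need Kye (Gate 8), but Kye never turns on.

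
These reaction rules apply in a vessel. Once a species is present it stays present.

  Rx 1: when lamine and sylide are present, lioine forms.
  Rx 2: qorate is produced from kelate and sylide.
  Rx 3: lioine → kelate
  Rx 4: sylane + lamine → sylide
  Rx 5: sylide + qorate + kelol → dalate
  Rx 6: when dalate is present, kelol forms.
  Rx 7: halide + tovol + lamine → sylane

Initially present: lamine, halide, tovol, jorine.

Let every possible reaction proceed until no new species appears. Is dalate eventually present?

dalate would need sylide, qorate, and kelol (Rx 5), but kelol never forms.

No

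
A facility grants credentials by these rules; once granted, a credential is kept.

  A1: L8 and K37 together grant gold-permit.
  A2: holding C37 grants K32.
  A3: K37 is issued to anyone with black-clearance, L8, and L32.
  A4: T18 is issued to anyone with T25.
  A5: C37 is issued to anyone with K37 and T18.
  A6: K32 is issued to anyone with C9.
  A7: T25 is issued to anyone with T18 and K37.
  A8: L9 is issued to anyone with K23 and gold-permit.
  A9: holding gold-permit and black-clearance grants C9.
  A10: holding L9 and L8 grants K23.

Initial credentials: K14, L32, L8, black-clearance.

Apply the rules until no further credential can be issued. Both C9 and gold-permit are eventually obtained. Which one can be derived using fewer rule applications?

gold-permit

gold-permit: Holding black-clearance, L8, and L32 grants K37 (A3). Holding L8 and K37 grants gold-permit (A1). [2 rule applications]
C9: Holding black-clearance, L8, and L32 grants K37 (A3). Holding L8 and K37 grants gold-permit (A1). Holding gold-permit and black-clearance grants C9 (A9). [3 rule applications]
gold-permit needs fewer.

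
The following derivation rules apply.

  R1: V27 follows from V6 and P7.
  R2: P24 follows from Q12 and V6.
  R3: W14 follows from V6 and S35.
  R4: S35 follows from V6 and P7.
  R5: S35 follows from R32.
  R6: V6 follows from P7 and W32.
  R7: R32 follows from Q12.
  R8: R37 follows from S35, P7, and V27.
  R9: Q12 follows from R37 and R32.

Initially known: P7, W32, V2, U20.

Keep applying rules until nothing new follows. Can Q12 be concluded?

Q12 would need R37 and R32 (R9), but R32 is never established.

No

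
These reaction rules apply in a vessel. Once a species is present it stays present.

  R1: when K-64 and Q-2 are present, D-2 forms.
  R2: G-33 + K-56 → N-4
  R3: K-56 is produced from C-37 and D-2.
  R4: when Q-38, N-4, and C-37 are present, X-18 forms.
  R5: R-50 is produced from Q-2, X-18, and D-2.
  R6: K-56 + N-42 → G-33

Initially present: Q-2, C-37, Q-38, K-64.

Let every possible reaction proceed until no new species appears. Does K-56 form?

Yes

K-64 and Q-2 present → D-2 forms (R1).
C-37 and D-2 present → K-56 forms (R3).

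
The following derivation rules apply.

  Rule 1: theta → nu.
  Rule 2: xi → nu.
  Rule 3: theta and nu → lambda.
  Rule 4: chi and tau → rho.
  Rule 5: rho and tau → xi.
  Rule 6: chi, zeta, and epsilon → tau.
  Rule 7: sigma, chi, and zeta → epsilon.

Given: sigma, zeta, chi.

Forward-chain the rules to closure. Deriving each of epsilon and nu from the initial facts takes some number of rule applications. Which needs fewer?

epsilon

epsilon: From sigma, chi, and zeta, Rule 7 gives epsilon. [1 rule application]
nu: sigma, chi, and zeta hold, so epsilon follows (Rule 7). chi, zeta, and epsilon hold, so tau follows (Rule 6). From chi and tau, Rule 4 gives rho. From rho and tau, Rule 5 gives xi. From xi, Rule 2 gives nu. [5 rule applications]
epsilon needs fewer.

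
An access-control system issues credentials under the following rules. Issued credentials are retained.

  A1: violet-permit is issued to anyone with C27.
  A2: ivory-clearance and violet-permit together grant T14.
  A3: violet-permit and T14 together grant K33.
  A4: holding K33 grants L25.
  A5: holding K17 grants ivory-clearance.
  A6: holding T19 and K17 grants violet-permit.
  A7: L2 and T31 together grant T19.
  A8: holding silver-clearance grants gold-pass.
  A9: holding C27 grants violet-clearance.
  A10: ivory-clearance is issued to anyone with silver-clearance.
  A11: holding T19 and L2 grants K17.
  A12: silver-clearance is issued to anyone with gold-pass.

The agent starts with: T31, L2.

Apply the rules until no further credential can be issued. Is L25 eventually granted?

Holding L2 and T31 grants T19 (A7).
Holding T19 and L2 grants K17 (A11).
Holding T19 and K17 grants violet-permit (A6).
Holding K17 grants ivory-clearance (A5).
Holding ivory-clearance and violet-permit grants T14 (A2).
Holding violet-permit and T14 grants K33 (A3).
Holding K33 grants L25 (A4).

Yes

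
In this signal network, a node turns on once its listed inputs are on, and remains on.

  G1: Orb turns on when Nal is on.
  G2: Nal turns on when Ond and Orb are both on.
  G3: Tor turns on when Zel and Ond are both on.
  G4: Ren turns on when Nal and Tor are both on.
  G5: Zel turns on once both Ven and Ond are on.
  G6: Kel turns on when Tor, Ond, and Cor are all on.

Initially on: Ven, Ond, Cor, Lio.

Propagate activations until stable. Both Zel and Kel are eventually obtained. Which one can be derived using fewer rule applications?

Zel

Zel: Ven and Ond are on, so Zel turns on (G5). [1 rule application]
Kel: G5: Ven and Ond on → Zel on. Zel and Ond are on, so Tor turns on (G3). G6: Tor, Ond, and Cor on → Kel on. [3 rule applications]
Zel needs fewer.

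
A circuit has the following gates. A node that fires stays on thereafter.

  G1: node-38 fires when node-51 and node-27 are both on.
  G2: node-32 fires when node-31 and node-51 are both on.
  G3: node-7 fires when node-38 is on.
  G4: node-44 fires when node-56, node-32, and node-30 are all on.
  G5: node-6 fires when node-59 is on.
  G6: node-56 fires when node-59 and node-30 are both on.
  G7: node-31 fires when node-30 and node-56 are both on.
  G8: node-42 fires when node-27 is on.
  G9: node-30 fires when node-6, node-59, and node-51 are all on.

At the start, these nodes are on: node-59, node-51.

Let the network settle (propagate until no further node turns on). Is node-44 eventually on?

Yes

node-59 is on, so node-6 fires (G5).
G9: node-6, node-59, and node-51 on → node-30 on.
G6: node-59 and node-30 on → node-56 on.
G7: node-30 and node-56 on → node-31 on.
G2: node-31 and node-51 on → node-32 on.
G4: node-56, node-32, and node-30 on → node-44 on.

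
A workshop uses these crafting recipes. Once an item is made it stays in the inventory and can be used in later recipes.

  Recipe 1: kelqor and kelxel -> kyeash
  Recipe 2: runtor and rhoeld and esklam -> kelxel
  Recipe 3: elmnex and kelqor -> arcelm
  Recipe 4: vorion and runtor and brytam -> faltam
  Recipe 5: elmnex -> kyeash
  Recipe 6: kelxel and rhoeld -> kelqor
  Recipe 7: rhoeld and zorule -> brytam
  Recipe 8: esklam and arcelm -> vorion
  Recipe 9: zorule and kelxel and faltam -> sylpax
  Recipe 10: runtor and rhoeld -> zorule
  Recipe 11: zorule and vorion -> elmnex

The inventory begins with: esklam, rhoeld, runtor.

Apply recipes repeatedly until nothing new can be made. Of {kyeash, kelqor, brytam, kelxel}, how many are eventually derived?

4

runtor and rhoeld and esklam -> kelxel (Recipe 2).
Using Recipe 10, runtor and rhoeld make zorule.
rhoeld and zorule -> brytam (Recipe 7).
kelxel and rhoeld -> kelqor (Recipe 6).
Using Recipe 1, kelqor and kelxel make kyeash.
kyeash: reached.
kelqor: reached.
brytam: reached.
kelxel: reached.
All 4 are reached.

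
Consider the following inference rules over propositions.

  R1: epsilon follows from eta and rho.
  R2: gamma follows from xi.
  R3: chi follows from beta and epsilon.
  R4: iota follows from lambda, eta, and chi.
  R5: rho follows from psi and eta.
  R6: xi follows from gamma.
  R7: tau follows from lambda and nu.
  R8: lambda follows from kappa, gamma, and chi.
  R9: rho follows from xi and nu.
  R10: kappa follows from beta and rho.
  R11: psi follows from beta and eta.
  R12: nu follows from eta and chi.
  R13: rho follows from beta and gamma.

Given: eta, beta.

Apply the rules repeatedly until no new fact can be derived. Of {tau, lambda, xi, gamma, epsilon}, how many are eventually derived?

1

beta and eta hold, so psi follows (R11).
psi and eta hold, so rho follows (R5).
eta and rho hold, so epsilon follows (R1).
tau would need lambda and nu (R7), but lambda is never established.
lambda would need kappa, gamma, and chi (R8), but gamma is never established.
xi would need gamma (R6), but gamma is never established.
gamma would need xi (R2), but xi is never established.
epsilon: reached.
Reached: epsilon — 1 of the 5.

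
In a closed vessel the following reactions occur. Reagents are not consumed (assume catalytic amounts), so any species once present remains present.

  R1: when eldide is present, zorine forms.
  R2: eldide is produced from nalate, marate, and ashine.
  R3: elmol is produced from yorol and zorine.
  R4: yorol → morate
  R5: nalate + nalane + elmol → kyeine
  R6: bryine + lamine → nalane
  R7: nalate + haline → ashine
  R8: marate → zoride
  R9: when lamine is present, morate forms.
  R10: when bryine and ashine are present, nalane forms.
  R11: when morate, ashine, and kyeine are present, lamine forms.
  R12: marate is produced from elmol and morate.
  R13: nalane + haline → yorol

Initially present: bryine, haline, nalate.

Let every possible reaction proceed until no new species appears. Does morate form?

nalate and haline present → ashine forms (R7).
bryine and ashine present → nalane forms (R10).
nalane and haline present → yorol forms (R13).
yorol present → morate forms (R4).

Yes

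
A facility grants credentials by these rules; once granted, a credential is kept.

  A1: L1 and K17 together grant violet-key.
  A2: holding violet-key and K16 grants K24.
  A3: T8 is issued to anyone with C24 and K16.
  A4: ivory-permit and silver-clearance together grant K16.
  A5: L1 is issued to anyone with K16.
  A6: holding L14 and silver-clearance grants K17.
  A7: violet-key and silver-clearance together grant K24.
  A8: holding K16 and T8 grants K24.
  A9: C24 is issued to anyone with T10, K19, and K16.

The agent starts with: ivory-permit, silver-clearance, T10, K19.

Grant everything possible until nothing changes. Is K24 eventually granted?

Yes

Holding ivory-permit and silver-clearance grants K16 (A4).
Holding T10, K19, and K16 grants C24 (A9).
Holding C24 and K16 grants T8 (A3).
Holding K16 and T8 grants K24 (A8).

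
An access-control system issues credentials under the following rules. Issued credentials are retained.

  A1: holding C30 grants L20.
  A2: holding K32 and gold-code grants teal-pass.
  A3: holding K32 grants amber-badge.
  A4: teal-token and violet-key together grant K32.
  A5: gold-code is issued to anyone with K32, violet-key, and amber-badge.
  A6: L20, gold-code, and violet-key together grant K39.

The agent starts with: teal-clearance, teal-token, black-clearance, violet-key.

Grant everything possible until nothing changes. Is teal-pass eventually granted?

Holding teal-token and violet-key grants K32 (A4).
Holding K32 grants amber-badge (A3).
Holding K32, violet-key, and amber-badge grants gold-code (A5).
Holding K32 and gold-code grants teal-pass (A2).

Yes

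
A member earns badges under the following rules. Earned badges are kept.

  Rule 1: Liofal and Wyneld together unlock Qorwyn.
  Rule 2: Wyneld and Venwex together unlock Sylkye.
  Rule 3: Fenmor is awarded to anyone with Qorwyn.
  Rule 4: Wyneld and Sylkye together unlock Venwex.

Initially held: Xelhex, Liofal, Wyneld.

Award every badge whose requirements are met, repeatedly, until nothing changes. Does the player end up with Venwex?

Venwex would need Wyneld and Sylkye (Rule 4), but Sylkye is never earned.

No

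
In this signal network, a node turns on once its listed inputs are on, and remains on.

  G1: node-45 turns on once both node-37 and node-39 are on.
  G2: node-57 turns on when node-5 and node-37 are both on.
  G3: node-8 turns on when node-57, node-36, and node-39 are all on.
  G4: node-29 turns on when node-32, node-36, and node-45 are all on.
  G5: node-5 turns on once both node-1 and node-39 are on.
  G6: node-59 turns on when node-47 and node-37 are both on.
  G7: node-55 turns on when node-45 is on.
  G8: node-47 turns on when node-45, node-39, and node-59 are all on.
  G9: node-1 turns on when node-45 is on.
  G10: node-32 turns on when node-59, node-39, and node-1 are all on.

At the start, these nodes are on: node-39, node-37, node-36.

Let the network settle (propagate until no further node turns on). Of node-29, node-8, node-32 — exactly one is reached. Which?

node-8

node-37 and node-39 are on, so node-45 turns on (G1).
node-45 is on, so node-1 turns on (G9).
node-1 and node-39 are on, so node-5 turns on (G5).
node-5 and node-37 are on, so node-57 turns on (G2).
G3: node-57, node-36, and node-39 on → node-8 on.
node-29 would need node-32, node-36, and node-45 (G4), but node-32 never turns on. node-32 would need node-59, node-39, and node-1 (G10), but node-59 never turns on.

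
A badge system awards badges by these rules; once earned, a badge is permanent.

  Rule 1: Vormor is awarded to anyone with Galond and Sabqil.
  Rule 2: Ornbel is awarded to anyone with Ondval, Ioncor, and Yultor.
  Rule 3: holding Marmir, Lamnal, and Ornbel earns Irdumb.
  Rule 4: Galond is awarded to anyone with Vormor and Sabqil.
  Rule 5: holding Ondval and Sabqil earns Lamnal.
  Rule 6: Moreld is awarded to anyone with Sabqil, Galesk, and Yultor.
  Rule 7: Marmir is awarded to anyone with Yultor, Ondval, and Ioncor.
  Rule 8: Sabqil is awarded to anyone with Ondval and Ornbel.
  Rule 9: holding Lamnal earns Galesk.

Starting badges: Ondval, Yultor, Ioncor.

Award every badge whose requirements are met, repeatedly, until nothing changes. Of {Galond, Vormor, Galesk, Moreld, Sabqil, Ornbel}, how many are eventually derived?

With Ondval, Ioncor, and Yultor, Ornbel is earned (Rule 2).
With Ondval and Ornbel, Sabqil is earned (Rule 8).
With Ondval and Sabqil, Lamnal is earned (Rule 5).
With Lamnal, Galesk is earned (Rule 9).
With Sabqil, Galesk, and Yultor, Moreld is earned (Rule 6).
Galond would need Vormor and Sabqil (Rule 4), but Vormor is never earned.
Vormor would need Galond and Sabqil (Rule 1), but Galond is never earned.
Galesk: reached.
Moreld: reached.
Sabqil: reached.
Ornbel: reached.
Reached: Galesk, Moreld, Sabqil, and Ornbel — 4 of the 6.

4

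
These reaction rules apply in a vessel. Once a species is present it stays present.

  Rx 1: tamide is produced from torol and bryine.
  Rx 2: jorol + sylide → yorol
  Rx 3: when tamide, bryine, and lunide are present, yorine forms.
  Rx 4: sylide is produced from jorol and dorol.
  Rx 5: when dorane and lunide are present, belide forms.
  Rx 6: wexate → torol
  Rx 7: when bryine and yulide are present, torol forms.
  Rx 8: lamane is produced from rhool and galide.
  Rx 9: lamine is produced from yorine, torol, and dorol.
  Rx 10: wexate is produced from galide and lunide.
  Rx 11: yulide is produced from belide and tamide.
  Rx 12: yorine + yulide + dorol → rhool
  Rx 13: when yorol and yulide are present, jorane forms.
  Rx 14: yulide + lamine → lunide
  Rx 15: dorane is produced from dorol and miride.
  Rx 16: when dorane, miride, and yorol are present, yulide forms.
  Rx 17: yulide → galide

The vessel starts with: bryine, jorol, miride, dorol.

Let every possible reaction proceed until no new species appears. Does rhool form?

No

rhool would need yorine, yulide, and dorol (Rx 12), but yorine never forms.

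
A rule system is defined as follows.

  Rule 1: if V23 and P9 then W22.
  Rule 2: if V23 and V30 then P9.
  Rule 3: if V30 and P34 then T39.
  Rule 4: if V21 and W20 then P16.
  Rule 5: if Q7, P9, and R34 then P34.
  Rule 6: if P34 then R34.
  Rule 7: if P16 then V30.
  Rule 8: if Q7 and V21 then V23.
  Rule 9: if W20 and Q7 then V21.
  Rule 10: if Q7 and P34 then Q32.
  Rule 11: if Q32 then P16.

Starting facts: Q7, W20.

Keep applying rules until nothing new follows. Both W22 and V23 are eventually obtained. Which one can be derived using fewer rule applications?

V23

V23: W20 and Q7 hold, so V21 follows (Rule 9). Q7 and V21 hold, so V23 follows (Rule 8). [2 rule applications]
W22: From W20 and Q7, Rule 9 gives V21. Q7 and V21 hold, so V23 follows (Rule 8). V21 and W20 hold, so P16 follows (Rule 4). P16 holds, so V30 follows (Rule 7). From V23 and V30, Rule 2 gives P9. From V23 and P9, Rule 1 gives W22. [6 rule applications]
V23 needs fewer.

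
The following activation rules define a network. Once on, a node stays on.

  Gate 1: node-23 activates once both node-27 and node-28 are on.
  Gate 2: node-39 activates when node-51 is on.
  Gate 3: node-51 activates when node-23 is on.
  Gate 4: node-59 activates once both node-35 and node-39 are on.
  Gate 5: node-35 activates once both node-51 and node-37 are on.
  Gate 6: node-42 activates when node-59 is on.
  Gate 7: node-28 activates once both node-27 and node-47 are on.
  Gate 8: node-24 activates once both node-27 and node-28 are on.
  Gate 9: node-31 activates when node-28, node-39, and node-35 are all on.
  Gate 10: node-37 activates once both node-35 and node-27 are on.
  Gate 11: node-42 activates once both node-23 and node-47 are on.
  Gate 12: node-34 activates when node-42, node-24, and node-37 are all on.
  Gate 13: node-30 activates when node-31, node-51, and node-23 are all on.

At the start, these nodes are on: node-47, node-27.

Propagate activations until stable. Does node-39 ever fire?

Yes

node-27 and node-47 are on, so node-28 activates (Gate 7).
Gate 1: node-27 and node-28 on → node-23 on.
node-23 is on, so node-51 activates (Gate 3).
node-51 is on, so node-39 activates (Gate 2).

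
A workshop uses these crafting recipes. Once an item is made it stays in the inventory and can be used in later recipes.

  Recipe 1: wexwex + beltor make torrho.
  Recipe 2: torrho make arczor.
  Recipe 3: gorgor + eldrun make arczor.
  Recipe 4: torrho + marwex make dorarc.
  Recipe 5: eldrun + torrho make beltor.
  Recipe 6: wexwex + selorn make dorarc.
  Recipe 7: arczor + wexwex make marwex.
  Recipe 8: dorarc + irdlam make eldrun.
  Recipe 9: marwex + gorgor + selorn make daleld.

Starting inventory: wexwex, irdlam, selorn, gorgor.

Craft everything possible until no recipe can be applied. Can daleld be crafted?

Using Recipe 6, wexwex and selorn make dorarc.
dorarc + irdlam → eldrun (Recipe 8).
gorgor + eldrun → arczor (Recipe 3).
arczor + wexwex → marwex (Recipe 7).
Using Recipe 9, marwex, gorgor, and selorn make daleld.

Yes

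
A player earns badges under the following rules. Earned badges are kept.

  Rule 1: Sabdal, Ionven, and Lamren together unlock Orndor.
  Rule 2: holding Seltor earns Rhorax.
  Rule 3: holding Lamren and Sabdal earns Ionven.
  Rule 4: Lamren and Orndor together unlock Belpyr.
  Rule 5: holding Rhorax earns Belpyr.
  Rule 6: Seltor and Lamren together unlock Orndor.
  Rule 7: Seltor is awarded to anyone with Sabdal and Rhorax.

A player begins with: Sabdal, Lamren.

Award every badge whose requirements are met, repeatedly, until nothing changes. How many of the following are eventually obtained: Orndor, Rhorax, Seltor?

1

With Lamren and Sabdal, Ionven is earned (Rule 3).
With Sabdal, Ionven, and Lamren, Orndor is earned (Rule 1).
Orndor: reached.
Rhorax would need Seltor (Rule 2), but Seltor is never earned.
Seltor would need Sabdal and Rhorax (Rule 7), but Rhorax is never earned.
Reached: Orndor — 1 of the 3.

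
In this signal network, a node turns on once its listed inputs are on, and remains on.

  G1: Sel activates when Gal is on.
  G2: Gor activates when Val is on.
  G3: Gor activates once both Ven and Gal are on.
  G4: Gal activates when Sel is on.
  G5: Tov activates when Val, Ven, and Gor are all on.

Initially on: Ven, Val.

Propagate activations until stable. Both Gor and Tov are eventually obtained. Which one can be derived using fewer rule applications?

Gor

Gor: Val is on, so Gor activates (G2). [1 rule application]
Tov: Val is on, so Gor activates (G2). Val, Ven, and Gor are on, so Tov activates (G5). [2 rule applications]
Gor needs fewer.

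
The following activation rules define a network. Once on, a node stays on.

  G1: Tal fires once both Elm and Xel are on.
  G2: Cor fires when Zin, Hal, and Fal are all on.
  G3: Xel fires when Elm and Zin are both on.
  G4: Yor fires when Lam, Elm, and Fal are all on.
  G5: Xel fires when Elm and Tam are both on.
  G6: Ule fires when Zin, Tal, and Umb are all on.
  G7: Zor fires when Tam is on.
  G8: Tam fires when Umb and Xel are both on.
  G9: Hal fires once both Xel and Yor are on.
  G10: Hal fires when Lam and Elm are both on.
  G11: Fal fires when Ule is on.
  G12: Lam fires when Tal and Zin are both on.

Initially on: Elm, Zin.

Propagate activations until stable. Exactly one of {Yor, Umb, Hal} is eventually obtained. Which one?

G3: Elm and Zin on → Xel on.
G1: Elm and Xel on → Tal on.
G12: Tal and Zin on → Lam on.
Lam and Elm are on, so Hal fires (G10).
No rule produces Umb, and it is not given. Yor would need Lam, Elm, and Fal (G4), but Fal never turns on.

Hal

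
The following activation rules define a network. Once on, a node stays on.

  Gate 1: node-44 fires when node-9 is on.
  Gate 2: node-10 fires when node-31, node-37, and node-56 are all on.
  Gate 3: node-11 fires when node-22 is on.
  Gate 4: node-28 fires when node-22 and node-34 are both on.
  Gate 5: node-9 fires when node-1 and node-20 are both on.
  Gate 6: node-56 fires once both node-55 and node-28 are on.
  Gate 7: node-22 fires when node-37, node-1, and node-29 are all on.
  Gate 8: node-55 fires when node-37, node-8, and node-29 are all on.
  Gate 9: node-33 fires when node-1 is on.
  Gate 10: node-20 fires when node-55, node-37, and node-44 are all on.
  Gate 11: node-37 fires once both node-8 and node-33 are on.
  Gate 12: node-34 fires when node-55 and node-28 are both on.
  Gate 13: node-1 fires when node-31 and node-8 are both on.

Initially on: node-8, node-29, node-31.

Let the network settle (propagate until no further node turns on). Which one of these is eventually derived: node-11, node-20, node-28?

node-11

node-31 and node-8 are on, so node-1 fires (Gate 13).
node-1 is on, so node-33 fires (Gate 9).
node-8 and node-33 are on, so node-37 fires (Gate 11).
Gate 7: node-37, node-1, and node-29 on → node-22 on.
node-22 is on, so node-11 fires (Gate 3).
node-20 would need node-55, node-37, and node-44 (Gate 10), but node-44 never turns on. node-28 would need node-22 and node-34 (Gate 4), but node-34 never turns on.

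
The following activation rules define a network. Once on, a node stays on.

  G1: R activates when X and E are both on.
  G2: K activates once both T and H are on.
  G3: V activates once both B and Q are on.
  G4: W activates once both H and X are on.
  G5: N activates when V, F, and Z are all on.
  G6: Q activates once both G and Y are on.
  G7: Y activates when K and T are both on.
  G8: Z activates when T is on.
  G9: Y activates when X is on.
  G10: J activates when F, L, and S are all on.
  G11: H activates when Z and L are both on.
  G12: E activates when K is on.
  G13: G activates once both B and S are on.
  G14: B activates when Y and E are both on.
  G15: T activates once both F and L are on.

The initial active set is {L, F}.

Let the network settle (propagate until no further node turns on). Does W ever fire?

No

W would need H and X (G4), but X never turns on.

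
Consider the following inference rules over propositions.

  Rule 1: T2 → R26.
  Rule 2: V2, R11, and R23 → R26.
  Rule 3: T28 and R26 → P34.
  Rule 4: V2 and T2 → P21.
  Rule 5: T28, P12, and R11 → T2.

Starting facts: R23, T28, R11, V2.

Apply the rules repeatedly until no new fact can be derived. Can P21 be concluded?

P21 would need V2 and T2 (Rule 4), but T2 is never established.

No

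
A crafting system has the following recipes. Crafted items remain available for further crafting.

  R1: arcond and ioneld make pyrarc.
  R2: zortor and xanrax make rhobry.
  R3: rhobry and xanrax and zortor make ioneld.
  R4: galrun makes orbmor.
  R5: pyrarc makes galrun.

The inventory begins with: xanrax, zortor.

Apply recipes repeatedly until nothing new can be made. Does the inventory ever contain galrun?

galrun would need pyrarc (R5), but pyrarc is never obtained.

No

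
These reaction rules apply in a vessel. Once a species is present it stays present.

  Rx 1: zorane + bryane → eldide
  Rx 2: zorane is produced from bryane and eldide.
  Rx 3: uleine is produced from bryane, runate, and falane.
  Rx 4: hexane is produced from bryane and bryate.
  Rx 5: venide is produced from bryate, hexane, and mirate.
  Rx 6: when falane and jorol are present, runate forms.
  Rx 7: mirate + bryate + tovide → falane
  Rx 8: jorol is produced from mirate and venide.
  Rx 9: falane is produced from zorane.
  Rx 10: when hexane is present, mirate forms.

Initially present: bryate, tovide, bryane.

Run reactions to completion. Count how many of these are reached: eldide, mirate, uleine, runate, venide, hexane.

5

bryane and bryate present → hexane forms (Rx 4).
hexane present → mirate forms (Rx 10).
bryate, hexane, and mirate present → venide forms (Rx 5).
mirate, bryate, and tovide present → falane forms (Rx 7).
mirate and venide present → jorol forms (Rx 8).
falane and jorol present → runate forms (Rx 6).
bryane, runate, and falane present → uleine forms (Rx 3).
eldide would need zorane and bryane (Rx 1), but zorane never forms.
mirate: reached.
uleine: reached.
runate: reached.
venide: reached.
hexane: reached.
Reached: mirate, uleine, runate, venide, and hexane — 5 of the 6.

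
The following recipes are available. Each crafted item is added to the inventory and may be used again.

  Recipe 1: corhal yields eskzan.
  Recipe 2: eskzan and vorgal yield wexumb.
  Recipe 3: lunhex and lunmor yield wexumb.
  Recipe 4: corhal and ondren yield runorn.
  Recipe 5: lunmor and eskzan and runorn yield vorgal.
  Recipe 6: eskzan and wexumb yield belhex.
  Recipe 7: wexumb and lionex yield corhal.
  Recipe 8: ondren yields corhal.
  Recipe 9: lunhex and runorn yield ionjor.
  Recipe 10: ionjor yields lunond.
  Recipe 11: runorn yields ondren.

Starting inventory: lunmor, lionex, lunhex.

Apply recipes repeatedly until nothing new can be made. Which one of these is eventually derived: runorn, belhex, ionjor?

Using Recipe 3, lunhex and lunmor make wexumb.
Using Recipe 7, wexumb and lionex make corhal.
Using Recipe 1, corhal makes eskzan.
eskzan and wexumb → belhex (Recipe 6).
runorn would need corhal and ondren (Recipe 4), but ondren is never obtained. ionjor would need lunhex and runorn (Recipe 9), but runorn is never obtained.

belhex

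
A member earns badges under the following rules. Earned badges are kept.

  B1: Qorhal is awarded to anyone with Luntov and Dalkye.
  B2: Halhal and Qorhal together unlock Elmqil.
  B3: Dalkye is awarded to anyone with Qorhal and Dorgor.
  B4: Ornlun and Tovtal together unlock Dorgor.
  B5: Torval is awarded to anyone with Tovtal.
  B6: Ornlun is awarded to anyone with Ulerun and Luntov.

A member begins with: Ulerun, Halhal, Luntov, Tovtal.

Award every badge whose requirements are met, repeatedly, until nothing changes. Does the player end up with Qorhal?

Qorhal would need Luntov and Dalkye (B1), but Dalkye is never earned.

No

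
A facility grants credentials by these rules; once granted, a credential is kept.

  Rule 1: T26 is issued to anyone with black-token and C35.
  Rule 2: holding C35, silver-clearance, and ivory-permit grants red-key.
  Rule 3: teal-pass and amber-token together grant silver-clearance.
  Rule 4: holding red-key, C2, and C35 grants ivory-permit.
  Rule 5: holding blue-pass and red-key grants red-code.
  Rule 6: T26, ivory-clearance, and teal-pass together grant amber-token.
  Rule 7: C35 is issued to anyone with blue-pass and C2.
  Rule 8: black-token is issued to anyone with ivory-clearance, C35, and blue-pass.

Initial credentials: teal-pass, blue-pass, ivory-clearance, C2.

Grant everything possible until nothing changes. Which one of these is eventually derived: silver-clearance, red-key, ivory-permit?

Holding blue-pass and C2 grants C35 (Rule 7).
Holding ivory-clearance, C35, and blue-pass grants black-token (Rule 8).
Holding black-token and C35 grants T26 (Rule 1).
Holding T26, ivory-clearance, and teal-pass grants amber-token (Rule 6).
Holding teal-pass and amber-token grants silver-clearance (Rule 3).
red-key would need C35, silver-clearance, and ivory-permit (Rule 2), but ivory-permit is never granted. ivory-permit would need red-key, C2, and C35 (Rule 4), but red-key is never granted.

silver-clearance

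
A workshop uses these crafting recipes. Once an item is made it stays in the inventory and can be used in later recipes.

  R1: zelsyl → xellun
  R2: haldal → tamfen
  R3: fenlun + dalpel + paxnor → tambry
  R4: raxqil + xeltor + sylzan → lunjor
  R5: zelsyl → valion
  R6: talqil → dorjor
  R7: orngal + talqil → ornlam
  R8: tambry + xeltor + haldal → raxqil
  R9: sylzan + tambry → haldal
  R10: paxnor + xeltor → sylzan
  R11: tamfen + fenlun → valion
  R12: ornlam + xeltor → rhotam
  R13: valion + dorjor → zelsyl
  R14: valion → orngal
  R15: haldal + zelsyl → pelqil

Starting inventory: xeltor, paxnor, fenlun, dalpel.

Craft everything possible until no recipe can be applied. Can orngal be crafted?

Yes

fenlun + dalpel + paxnor → tambry (R3).
Using R10, paxnor and xeltor make sylzan.
Using R9, sylzan and tambry make haldal.
Using R2, haldal makes tamfen.
tamfen + fenlun → valion (R11).
Using R14, valion makes orngal.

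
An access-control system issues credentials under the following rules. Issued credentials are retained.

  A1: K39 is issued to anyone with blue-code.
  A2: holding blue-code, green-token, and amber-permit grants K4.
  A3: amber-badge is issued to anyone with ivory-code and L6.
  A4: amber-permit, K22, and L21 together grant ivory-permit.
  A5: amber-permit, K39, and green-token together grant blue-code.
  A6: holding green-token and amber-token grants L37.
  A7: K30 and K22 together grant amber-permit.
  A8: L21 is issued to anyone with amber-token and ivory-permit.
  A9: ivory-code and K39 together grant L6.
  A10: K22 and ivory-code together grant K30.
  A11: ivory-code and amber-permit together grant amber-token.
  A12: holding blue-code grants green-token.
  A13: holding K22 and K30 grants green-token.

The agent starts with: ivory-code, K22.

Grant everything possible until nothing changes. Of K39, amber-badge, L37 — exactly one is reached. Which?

L37

Holding K22 and ivory-code grants K30 (A10).
Holding K22 and K30 grants green-token (A13).
Holding K30 and K22 grants amber-permit (A7).
Holding ivory-code and amber-permit grants amber-token (A11).
Holding green-token and amber-token grants L37 (A6).
amber-badge would need ivory-code and L6 (A3), but L6 is never granted. K39 would need blue-code (A1), but blue-code is never granted.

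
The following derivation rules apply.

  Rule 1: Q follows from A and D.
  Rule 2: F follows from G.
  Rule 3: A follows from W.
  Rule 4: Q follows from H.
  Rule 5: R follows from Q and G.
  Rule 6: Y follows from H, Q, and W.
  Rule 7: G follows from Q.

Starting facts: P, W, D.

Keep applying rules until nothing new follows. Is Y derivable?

Y would need H, Q, and W (Rule 6), but H is never established.

No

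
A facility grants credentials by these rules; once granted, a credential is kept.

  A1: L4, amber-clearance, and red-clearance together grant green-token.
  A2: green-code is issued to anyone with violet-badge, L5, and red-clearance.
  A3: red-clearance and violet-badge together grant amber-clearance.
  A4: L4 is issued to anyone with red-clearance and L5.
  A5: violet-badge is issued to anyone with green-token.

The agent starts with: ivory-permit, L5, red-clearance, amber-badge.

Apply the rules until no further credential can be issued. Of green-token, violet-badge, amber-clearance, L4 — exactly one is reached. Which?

Holding red-clearance and L5 grants L4 (A4).
amber-clearance would need red-clearance and violet-badge (A3), but violet-badge is never granted. violet-badge would need green-token (A5), but green-token is never granted. green-token would need L4, amber-clearance, and red-clearance (A1), but amber-clearance is never granted.

L4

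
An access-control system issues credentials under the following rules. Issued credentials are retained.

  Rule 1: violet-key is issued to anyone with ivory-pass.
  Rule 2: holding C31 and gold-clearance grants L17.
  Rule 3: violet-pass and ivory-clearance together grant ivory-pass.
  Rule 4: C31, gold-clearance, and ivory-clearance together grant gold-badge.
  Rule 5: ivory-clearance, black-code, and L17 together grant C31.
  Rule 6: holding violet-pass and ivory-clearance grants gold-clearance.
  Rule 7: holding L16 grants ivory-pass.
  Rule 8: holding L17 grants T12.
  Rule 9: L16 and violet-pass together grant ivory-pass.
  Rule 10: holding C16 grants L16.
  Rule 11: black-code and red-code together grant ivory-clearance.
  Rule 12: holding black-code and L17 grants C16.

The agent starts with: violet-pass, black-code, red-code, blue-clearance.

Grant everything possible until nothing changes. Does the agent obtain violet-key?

Yes

Holding black-code and red-code grants ivory-clearance (Rule 11).
Holding violet-pass and ivory-clearance grants ivory-pass (Rule 3).
Holding ivory-pass grants violet-key (Rule 1).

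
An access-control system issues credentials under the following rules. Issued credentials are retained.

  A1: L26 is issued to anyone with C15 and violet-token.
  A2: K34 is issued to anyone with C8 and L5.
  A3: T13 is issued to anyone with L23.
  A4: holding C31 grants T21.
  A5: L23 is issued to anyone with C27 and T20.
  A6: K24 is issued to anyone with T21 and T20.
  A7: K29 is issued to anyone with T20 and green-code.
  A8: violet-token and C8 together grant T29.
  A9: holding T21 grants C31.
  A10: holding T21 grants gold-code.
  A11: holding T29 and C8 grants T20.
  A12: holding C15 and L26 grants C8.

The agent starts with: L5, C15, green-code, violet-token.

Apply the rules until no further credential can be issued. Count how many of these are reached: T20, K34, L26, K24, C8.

Holding C15 and violet-token grants L26 (A1).
Holding C15 and L26 grants C8 (A12).
Holding C8 and L5 grants K34 (A2).
Holding violet-token and C8 grants T29 (A8).
Holding T29 and C8 grants T20 (A11).
T20: reached.
K34: reached.
L26: reached.
K24 would need T21 and T20 (A6), but T21 is never granted.
C8: reached.
Reached: T20, K34, L26, and C8 — 4 of the 5.

4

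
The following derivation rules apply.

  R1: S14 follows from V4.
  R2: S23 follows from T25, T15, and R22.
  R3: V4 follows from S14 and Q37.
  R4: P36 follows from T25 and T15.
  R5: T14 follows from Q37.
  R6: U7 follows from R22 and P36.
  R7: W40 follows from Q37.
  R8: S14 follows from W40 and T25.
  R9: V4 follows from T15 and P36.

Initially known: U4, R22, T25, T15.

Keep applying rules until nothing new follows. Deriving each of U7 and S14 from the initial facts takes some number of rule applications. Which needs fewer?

U7: From T25 and T15, R4 gives P36. R22 and P36 hold, so U7 follows (R6). [2 rule applications]
S14: From T25 and T15, R4 gives P36. From T15 and P36, R9 gives V4. V4 holds, so S14 follows (R1). [3 rule applications]
U7 needs fewer.

U7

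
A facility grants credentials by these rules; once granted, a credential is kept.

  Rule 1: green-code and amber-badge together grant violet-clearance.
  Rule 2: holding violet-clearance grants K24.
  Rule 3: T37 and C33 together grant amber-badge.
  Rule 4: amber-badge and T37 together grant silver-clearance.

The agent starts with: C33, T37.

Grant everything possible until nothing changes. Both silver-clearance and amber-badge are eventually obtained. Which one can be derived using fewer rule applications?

amber-badge

amber-badge: Holding T37 and C33 grants amber-badge (Rule 3). [1 rule application]
silver-clearance: Holding T37 and C33 grants amber-badge (Rule 3). Holding amber-badge and T37 grants silver-clearance (Rule 4). [2 rule applications]
amber-badge needs fewer.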